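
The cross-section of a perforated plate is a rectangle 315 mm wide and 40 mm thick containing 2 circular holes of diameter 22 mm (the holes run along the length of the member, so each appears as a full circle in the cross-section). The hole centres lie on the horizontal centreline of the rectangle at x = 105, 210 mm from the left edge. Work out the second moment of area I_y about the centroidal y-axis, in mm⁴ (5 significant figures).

Split into non-overlapping primitives; take the origin at the lower-left of the bounding box.
Plate: 315 × 40, A = 12 600 mm², x = 157.5 mm, Ī = 104 186 250 mm⁴.
Hole 1 (subtracted): ⌀22, A = 380.1327 mm², x = 105 mm, Ī = 11499.01 mm⁴.
Hole 2 (subtracted): ⌀22, A = 380.1327 mm², x = 210 mm, Ī = 11499.01 mm⁴.
By symmetry the centroid is at mid-width, x̄ = 157.5 mm.
Transfer each piece to the centroidal y-axis using Ī + A·d² with d = x − 157.5:
  plate: d = 0 mm → contributes +104 186 250 mm⁴
  hole 1: d = -52.5 mm → contributes −1 059 240 mm⁴
  hole 2: d = 52.5 mm → contributes −1 059 240 mm⁴
Total I = 102 067 770 mm⁴.

I_y ≈ 1.0207 × 10⁸ mm⁴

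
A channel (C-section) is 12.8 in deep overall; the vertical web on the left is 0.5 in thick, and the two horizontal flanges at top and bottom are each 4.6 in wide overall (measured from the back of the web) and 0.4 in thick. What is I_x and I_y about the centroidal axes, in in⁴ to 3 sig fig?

I_x ≈ 214 in⁴, I_y ≈ 16.2 in⁴

Split into non-overlapping primitives; take the origin at the lower-left of the bounding box.
Web: 0.5 × 12.8, A = 6.4 in², y = 6.4 in, Ī = 87.381 in⁴.
Top flange (beyond web): 4.1 × 0.4, A = 1.64 in², y = 12.6 in, Ī = 0.021867 in⁴.
Bottom flange (beyond web): 4.1 × 0.4, A = 1.64 in², y = 0.2 in, Ī = 0.021867 in⁴.
By symmetry the centroid is at mid-height, ȳ = 6.4 in.
Transfer each piece to the centroidal x-axis using Ī + A·d² with d = y − 6.4:
  web: d = 0 in → contributes +87.381 in⁴
  top flange (beyond web): d = 6.2 in → contributes +63.063 in⁴
  bottom flange (beyond web): d = -6.2 in → contributes +63.063 in⁴
Total I = 213.51 in⁴.
For the y-axis: x̄ = 1.0293 in.
Repeating about the centroidal y-axis gives I_y = 16.2 in⁴.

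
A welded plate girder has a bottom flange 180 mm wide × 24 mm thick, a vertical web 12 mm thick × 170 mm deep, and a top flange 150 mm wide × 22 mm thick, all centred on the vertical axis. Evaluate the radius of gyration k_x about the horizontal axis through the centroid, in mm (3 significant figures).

Decompose the section into non-overlapping parts with the origin at the bottom-left of its bounding rectangle.
Bottom plate: 180 × 24, A = 4 320 mm², y = 12 mm, Ī = 207 360 mm⁴.
Web plate: 12 × 170, A = 2 040 mm², y = 109 mm, Ī = 4 913 000 mm⁴.
Top plate: 150 × 22, A = 3 300 mm², y = 205 mm, Ī = 133 100 mm⁴.
Centroid: ȳ = ΣA·y / ΣA = 98.416 mm.
Transfer each piece to the horizontal axis through the centroid using Ī + A·d² with d = y − 98.416:
  bottom plate: d = -86.416 mm → contributes +32 468 044 mm⁴
  web plate: d = 10.584 mm → contributes +5 141 517 mm⁴
  top plate: d = 106.58 mm → contributes +37 621 487 mm⁴
Total I = 75 231 047 mm⁴.
Radius of gyration: k = √(I/A) = √(75 231 047 / 9 660) = 88.249 mm.

k_x ≈ 88.2 mm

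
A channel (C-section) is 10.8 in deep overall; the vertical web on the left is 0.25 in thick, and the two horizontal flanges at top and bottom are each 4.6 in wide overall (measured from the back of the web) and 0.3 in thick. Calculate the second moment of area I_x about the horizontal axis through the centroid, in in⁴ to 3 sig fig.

I_x ≈ 98.2 in⁴

Split into non-overlapping primitives; take the origin at the lower-left of the bounding box.
Web: 0.25 × 10.8, A = 2.7 in², y = 5.4 in, Ī = 26.244 in⁴.
Top flange (beyond web): 4.35 × 0.3, A = 1.305 in², y = 10.65 in, Ī = 0.0097875 in⁴.
Bottom flange (beyond web): 4.35 × 0.3, A = 1.305 in², y = 0.15 in, Ī = 0.0097875 in⁴.
By symmetry the centroid is at mid-height, ȳ = 5.4 in.
Transfer each piece to the horizontal axis through the centroid using Ī + A·d² with d = y − 5.4:
  web: d = 0 in → contributes +26.244 in⁴
  top flange (beyond web): d = 5.25 in → contributes +35.979 in⁴
  bottom flange (beyond web): d = -5.25 in → contributes +35.979 in⁴
Total I = 98.202 in⁴.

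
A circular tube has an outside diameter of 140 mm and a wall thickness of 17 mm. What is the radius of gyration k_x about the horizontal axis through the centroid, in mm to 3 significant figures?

Decompose the section into non-overlapping parts with the origin at the bottom-left of its bounding rectangle.
Outer circle: ⌀140, A = 15 394 mm², y = 70 mm, Ī = 18 857 410 mm⁴.
Bore (subtracted): ⌀106, A = 8824.7 mm², y = 70 mm, Ī = 6 197 169 mm⁴.
By symmetry the centroid is at mid-height, ȳ = 70 mm.
All pieces are centred on the horizontal axis through the centroid, so I = ΣĪ (holes subtracted) = 12 660 241 mm⁴.
Radius of gyration: k = √(I/A) = √(12 660 241 / 6569.1) = 43.9 mm.

k_x ≈ 43.9 mm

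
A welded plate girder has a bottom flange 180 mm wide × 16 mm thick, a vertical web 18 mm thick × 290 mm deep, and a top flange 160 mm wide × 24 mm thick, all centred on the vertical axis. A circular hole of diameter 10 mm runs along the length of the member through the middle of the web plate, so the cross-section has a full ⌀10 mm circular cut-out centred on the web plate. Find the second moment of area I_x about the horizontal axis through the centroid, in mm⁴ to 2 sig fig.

Decompose the section into non-overlapping parts with the origin at the bottom-left of its bounding rectangle.
Bottom plate: 180 × 16, A = 2 880 mm², y = 8 mm, Ī = 61 440 mm⁴.
Web plate: 18 × 290, A = 5 220 mm², y = 161 mm, Ī = 36 583 500 mm⁴.
Top plate: 160 × 24, A = 3 840 mm², y = 318 mm, Ī = 184 320 mm⁴.
Hole (subtracted): ⌀10, A = 78.54 mm², y = 161 mm, Ī = 490.9 mm⁴.
Centroid: ȳ = ΣA·y / ΣA = 174.7 mm.
Transfer each piece to the horizontal axis through the centroid using Ī + A·d² with d = y − 174.7:
  bottom plate: d = -166.7 mm → contributes +80 072 235 mm⁴
  web plate: d = -13.68 mm → contributes +37 560 085 mm⁴
  top plate: d = 143.3 mm → contributes +79 062 609 mm⁴
  hole: d = -13.68 mm → contributes −15 185 mm⁴
Total I = 196 679 745 mm⁴.

I_x ≈ 2.0 × 10⁸ mm⁴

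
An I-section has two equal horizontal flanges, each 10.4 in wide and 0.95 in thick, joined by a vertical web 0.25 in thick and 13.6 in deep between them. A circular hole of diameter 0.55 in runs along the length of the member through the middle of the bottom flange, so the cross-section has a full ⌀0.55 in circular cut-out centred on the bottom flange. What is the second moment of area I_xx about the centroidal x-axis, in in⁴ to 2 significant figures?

Split into non-overlapping primitives; take the origin at the lower-left of the bounding box.
Bottom flange: 10.4 × 0.95, A = 9.88 in², y = 0.475 in, Ī = 0.7431 in⁴.
Web: 0.25 × 13.6, A = 3.4 in², y = 7.75 in, Ī = 52.41 in⁴.
Top flange: 10.4 × 0.95, A = 9.88 in², y = 15.03 in, Ī = 0.7431 in⁴.
Hole (subtracted): ⌀0.55, A = 0.2376 in², y = 0.475 in, Ī = 0.004492 in⁴.
Centroid: ȳ = ΣA·y / ΣA = 7.825 in.
Transfer each piece to the centroidal x-axis using Ī + A·d² with d = y − 7.825:
  bottom flange: d = -7.35 in → contributes +534.5 in⁴
  web: d = -0.0754 in → contributes +52.42 in⁴
  top flange: d = 7.2 in → contributes +512.9 in⁴
  hole: d = -7.35 in → contributes −12.84 in⁴
Total I = 1 087 in⁴.

I_xx ≈ 1100 in⁴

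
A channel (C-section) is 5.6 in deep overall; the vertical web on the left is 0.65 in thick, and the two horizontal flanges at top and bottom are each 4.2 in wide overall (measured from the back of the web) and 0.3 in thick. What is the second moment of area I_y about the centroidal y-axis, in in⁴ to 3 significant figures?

Treat the section as a set of non-overlapping primitives; coordinates are from the bounding-box lower-left.
Web: 0.65 × 5.6, A = 3.64 in², x = 0.325 in, Ī = 0.12816 in⁴.
Top flange (beyond web): 3.55 × 0.3, A = 1.065 in², x = 2.425 in, Ī = 1.1185 in⁴.
Bottom flange (beyond web): 3.55 × 0.3, A = 1.065 in², x = 2.425 in, Ī = 1.1185 in⁴.
Centroid: x̄ = ΣA·x / ΣA = 1.1002 in.
Transfer each piece to the centroidal y-axis using Ī + A·d² with d = x − 1.1002:
  web: d = -0.77522 in → contributes +2.3157 in⁴
  top flange (beyond web): d = 1.3248 in → contributes +2.9876 in⁴
  bottom flange (beyond web): d = 1.3248 in → contributes +2.9876 in⁴
Total I = 8.2909 in⁴.

I_y ≈ 8.29 in⁴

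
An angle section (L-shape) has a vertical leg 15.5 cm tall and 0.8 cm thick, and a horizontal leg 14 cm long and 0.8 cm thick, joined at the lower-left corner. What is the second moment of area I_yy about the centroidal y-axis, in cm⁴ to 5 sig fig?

Break the section into simple shapes (no overlaps), measuring from the bottom-left corner of the bounding box.
Vertical leg: 0.8 × 15.5, A = 12.4 cm², x = 0.4 cm, Ī = 0.6613333 cm⁴.
Horizontal leg (remainder): 13.2 × 0.8, A = 10.56 cm², x = 7.4 cm, Ī = 153.3312 cm⁴.
Centroid: x̄ = ΣA·x / ΣA = 3.619512 cm.
Transfer each piece to the centroidal y-axis using Ī + A·d² with d = x − 3.619512:
  vertical leg: d = -3.219512 cm → contributes +129.1905 cm⁴
  horizontal leg (remainder): d = 3.780488 cm → contributes +304.2556 cm⁴
Total I = 433.4462 cm⁴.

I_yy ≈ 433.45 cm⁴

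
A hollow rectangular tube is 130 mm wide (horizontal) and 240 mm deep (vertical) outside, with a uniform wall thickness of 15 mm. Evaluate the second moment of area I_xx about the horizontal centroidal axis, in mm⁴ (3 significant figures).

I_xx ≈ 7.26 × 10⁷ mm⁴

Treat the section as a set of non-overlapping primitives; coordinates are from the bounding-box lower-left.
Outer rectangle: 130 × 240, A = 31 200 mm², y = 120 mm, Ī = 149 760 000 mm⁴.
Inner void (subtracted): 100 × 210, A = 21 000 mm², y = 120 mm, Ī = 77 175 000 mm⁴.
By symmetry the centroid is at mid-height, ȳ = 120 mm.
All pieces are centred on the horizontal centroidal axis, so I = ΣĪ (holes subtracted) = 72 585 000 mm⁴.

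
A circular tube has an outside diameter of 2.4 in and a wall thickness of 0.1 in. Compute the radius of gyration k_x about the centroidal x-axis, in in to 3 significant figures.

k_x ≈ 0.814 in

Decompose the section into non-overlapping parts with the origin at the bottom-left of its bounding rectangle.
Outer circle: ⌀2.4, A = 4.5239 in², y = 1.2 in, Ī = 1.6286 in⁴.
Bore (subtracted): ⌀2.2, A = 3.8013 in², y = 1.2 in, Ī = 1.1499 in⁴.
By symmetry the centroid is at mid-height, ȳ = 1.2 in.
All pieces are centred on the centroidal x-axis, so I = ΣĪ (holes subtracted) = 0.4787 in⁴.
Radius of gyration: k = √(I/A) = √(0.4787 / 0.72257) = 0.81394 in.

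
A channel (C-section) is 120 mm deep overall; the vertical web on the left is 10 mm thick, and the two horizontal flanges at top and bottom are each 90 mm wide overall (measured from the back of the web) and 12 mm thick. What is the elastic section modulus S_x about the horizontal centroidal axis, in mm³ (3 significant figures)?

Split into non-overlapping primitives; take the origin at the lower-left of the bounding box.
Web: 10 × 120, A = 1 200 mm², y = 60 mm, Ī = 1 440 000 mm⁴.
Top flange (beyond web): 80 × 12, A = 960 mm², y = 114 mm, Ī = 11 520 mm⁴.
Bottom flange (beyond web): 80 × 12, A = 960 mm², y = 6 mm, Ī = 11 520 mm⁴.
By symmetry the centroid is at mid-height, ȳ = 60 mm.
Transfer each piece to the horizontal centroidal axis using Ī + A·d² with d = y − 60:
  web: d = 0 mm → contributes +1 440 000 mm⁴
  top flange (beyond web): d = 54 mm → contributes +2 810 880 mm⁴
  bottom flange (beyond web): d = -54 mm → contributes +2 810 880 mm⁴
Total I = 7 061 760 mm⁴.
Extreme fibre distance c = 60 mm; S = I/c = 117 696 mm³.

S_x ≈ 1.18 × 10⁵ mm³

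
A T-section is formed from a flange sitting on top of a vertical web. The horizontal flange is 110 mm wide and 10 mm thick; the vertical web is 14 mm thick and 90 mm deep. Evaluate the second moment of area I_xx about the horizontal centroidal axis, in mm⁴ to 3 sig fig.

Break the section into simple shapes (no overlaps), measuring from the bottom-left corner of the bounding box.
Flange: 110 × 10, A = 1 100 mm², y = 95 mm, Ī = 9166.7 mm⁴.
Web: 14 × 90, A = 1 260 mm², y = 45 mm, Ī = 850 500 mm⁴.
Centroid: ȳ = ΣA·y / ΣA = 68.305 mm.
Transfer each piece to the horizontal centroidal axis using Ī + A·d² with d = y − 68.305:
  flange: d = 26.695 mm → contributes +793 047 mm⁴
  web: d = -23.305 mm → contributes +1 534 840 mm⁴
Total I = 2 327 887 mm⁴.

I_xx ≈ 2.33 × 10⁶ mm⁴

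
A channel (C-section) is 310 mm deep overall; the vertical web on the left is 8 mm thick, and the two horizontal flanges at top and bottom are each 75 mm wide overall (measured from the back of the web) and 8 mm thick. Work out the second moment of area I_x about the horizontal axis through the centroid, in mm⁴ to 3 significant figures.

Decompose the section into non-overlapping parts with the origin at the bottom-left of its bounding rectangle.
Web: 8 × 310, A = 2 480 mm², y = 155 mm, Ī = 19 860 667 mm⁴.
Top flange (beyond web): 67 × 8, A = 536 mm², y = 306 mm, Ī = 2858.7 mm⁴.
Bottom flange (beyond web): 67 × 8, A = 536 mm², y = 4 mm, Ī = 2858.7 mm⁴.
By symmetry the centroid is at mid-height, ȳ = 155 mm.
Transfer each piece to the horizontal axis through the centroid using Ī + A·d² with d = y − 155:
  web: d = 0 mm → contributes +19 860 667 mm⁴
  top flange (beyond web): d = 151 mm → contributes +12 224 195 mm⁴
  bottom flange (beyond web): d = -151 mm → contributes +12 224 195 mm⁴
Total I = 44 309 056 mm⁴.

I_x ≈ 4.43 × 10⁷ mm⁴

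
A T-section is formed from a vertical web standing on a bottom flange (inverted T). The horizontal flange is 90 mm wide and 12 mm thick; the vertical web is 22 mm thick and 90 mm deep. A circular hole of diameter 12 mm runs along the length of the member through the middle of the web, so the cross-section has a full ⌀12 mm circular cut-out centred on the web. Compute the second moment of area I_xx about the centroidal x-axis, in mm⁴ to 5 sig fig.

Treat the section as a set of non-overlapping primitives; coordinates are from the bounding-box lower-left.
Flange: 90 × 12, A = 1 080 mm², y = 6 mm, Ī = 12 960 mm⁴.
Web: 22 × 90, A = 1 980 mm², y = 57 mm, Ī = 1 336 500 mm⁴.
Hole (subtracted): ⌀12, A = 113.0973 mm², y = 57 mm, Ī = 1017.876 mm⁴.
Centroid: ȳ = ΣA·y / ΣA = 38.30919 mm.
Transfer each piece to the centroidal x-axis using Ī + A·d² with d = y − 38.30919:
  flange: d = -32.30919 mm → contributes +1 140 354 mm⁴
  web: d = 18.69081 mm → contributes +2 028 206 mm⁴
  hole: d = 18.69081 mm → contributes −40528.02 mm⁴
Total I = 3 128 032 mm⁴.

I_xx ≈ 3.1280 × 10⁶ mm⁴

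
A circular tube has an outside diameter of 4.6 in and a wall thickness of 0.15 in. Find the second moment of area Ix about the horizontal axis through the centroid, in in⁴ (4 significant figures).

Decompose the section into non-overlapping parts with the origin at the bottom-left of its bounding rectangle.
Outer circle: ⌀4.6, A = 16.619 in², y = 2.3 in, Ī = 21.9787 in⁴.
Bore (subtracted): ⌀4.3, A = 14.522 in², y = 2.3 in, Ī = 16.782 in⁴.
By symmetry the centroid is at mid-height, ȳ = 2.3 in.
All pieces are centred on the horizontal axis through the centroid, so I = ΣĪ (holes subtracted) = 5.19666 in⁴.

Ix ≈ 5.197 in⁴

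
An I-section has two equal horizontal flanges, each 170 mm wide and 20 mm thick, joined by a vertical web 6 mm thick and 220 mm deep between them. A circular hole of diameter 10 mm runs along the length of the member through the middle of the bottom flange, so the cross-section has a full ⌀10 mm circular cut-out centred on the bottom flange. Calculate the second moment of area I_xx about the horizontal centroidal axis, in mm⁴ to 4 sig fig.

Decompose the section into non-overlapping parts with the origin at the bottom-left of its bounding rectangle.
Bottom flange: 170 × 20, A = 3 400 mm², y = 10 mm, Ī = 113 333 mm⁴.
Web: 6 × 220, A = 1 320 mm², y = 130 mm, Ī = 5 324 000 mm⁴.
Top flange: 170 × 20, A = 3 400 mm², y = 250 mm, Ī = 113 333 mm⁴.
Hole (subtracted): ⌀10, A = 78.5398 mm², y = 10 mm, Ī = 490.874 mm⁴.
Centroid: ȳ = ΣA·y / ΣA = 131.172 mm.
Transfer each piece to the horizontal centroidal axis using Ī + A·d² with d = y − 131.172:
  bottom flange: d = -121.172 mm → contributes +50 034 375 mm⁴
  web: d = -1.17202 mm → contributes +5 325 813 mm⁴
  top flange: d = 118.828 mm → contributes +48 121 633 mm⁴
  hole: d = -121.172 mm → contributes −1 153 664 mm⁴
Total I = 102 328 156 mm⁴.

I_xx ≈ 1.023 × 10⁸ mm⁴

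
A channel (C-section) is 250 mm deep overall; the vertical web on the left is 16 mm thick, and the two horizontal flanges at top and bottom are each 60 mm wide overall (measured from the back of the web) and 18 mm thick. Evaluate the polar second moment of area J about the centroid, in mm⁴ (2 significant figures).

J ≈ 4.4 × 10⁷ mm⁴

Treat the section as a set of non-overlapping primitives; coordinates are from the bounding-box lower-left.
Web: 16 × 250, A = 4 000 mm², y = 125 mm, Ī = 20 833 333 mm⁴.
Top flange (beyond web): 44 × 18, A = 792 mm², y = 241 mm, Ī = 21 384 mm⁴.
Bottom flange (beyond web): 44 × 18, A = 792 mm², y = 9 mm, Ī = 21 384 mm⁴.
By symmetry the centroid is at mid-height, ȳ = 125 mm.
Transfer each piece to the centroidal x-axis using Ī + A·d² with d = y − 125:
  web: d = 0 mm → contributes +20 833 333 mm⁴
  top flange (beyond web): d = 116 mm → contributes +10 678 536 mm⁴
  bottom flange (beyond web): d = -116 mm → contributes +10 678 536 mm⁴
Total I = 42 190 405 mm⁴.
For the y-axis: x̄ = 16.51 mm.
Repeating about the centroidal y-axis gives I_y = 1 362 089 mm⁴.
Polar second moment: J = I_x + I_y = 43 552 494 mm⁴.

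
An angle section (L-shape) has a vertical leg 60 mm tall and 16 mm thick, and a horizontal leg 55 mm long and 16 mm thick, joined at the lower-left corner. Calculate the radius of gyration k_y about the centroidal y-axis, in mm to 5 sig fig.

k_y ≈ 15.602 mm

Split into non-overlapping primitives; take the origin at the lower-left of the bounding box.
Vertical leg: 16 × 60, A = 960 mm², x = 8 mm, Ī = 20 480 mm⁴.
Horizontal leg (remainder): 39 × 16, A = 624 mm², x = 35.5 mm, Ī = 79 092 mm⁴.
Centroid: x̄ = ΣA·x / ΣA = 18.83333 mm.
Transfer each piece to the centroidal y-axis using Ī + A·d² with d = x − 18.83333:
  vertical leg: d = -10.83333 mm → contributes +133146.7 mm⁴
  horizontal leg (remainder): d = 16.66667 mm → contributes +252425.3 mm⁴
Total I = 385 572 mm⁴.
Radius of gyration: k = √(I/A) = √(385 572 / 1 584) = 15.60182 mm.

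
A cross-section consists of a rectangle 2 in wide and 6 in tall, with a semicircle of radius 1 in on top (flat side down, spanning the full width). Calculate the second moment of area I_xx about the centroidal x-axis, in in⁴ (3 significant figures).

Break the section into simple shapes (no overlaps), measuring from the bottom-left corner of the bounding box.
Rectangular body: 2 × 6, A = 12 in², y = 3 in, Ī = 36 in⁴.
Semicircular cap: semicircle r = 1, A = 1.5708 in², y = 6.4244 in, Ī = 0.10976 in⁴.
Centroid: ȳ = ΣA·y / ΣA = 3.3964 in.
Transfer each piece to the centroidal x-axis using Ī + A·d² with d = y − 3.3964:
  rectangular body: d = -0.39637 in → contributes +37.885 in⁴
  semicircular cap: d = 3.028 in → contributes +14.512 in⁴
Total I = 52.398 in⁴.

I_xx ≈ 52.4 in⁴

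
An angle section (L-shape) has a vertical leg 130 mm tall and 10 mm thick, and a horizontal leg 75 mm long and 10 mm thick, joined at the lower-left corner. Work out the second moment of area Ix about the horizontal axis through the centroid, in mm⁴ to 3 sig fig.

Break the section into simple shapes (no overlaps), measuring from the bottom-left corner of the bounding box.
Vertical leg: 10 × 130, A = 1 300 mm², y = 65 mm, Ī = 1 830 833 mm⁴.
Horizontal leg (remainder): 65 × 10, A = 650 mm², y = 5 mm, Ī = 5416.7 mm⁴.
Centroid: ȳ = ΣA·y / ΣA = 45 mm.
Transfer each piece to the horizontal axis through the centroid using Ī + A·d² with d = y − 45:
  vertical leg: d = 20 mm → contributes +2 350 833 mm⁴
  horizontal leg (remainder): d = -40 mm → contributes +1 045 417 mm⁴
Total I = 3 396 250 mm⁴.

Ix ≈ 3.40 × 10⁶ mm⁴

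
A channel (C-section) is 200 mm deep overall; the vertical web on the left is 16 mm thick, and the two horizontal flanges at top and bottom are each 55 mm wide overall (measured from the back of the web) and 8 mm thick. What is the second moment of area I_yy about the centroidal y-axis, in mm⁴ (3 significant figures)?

I_yy ≈ 5.42 × 10⁵ mm⁴

Split into non-overlapping primitives; take the origin at the lower-left of the bounding box.
Web: 16 × 200, A = 3 200 mm², x = 8 mm, Ī = 68 267 mm⁴.
Top flange (beyond web): 39 × 8, A = 312 mm², x = 35.5 mm, Ī = 39 546 mm⁴.
Bottom flange (beyond web): 39 × 8, A = 312 mm², x = 35.5 mm, Ī = 39 546 mm⁴.
Centroid: x̄ = ΣA·x / ΣA = 12.487 mm.
Transfer each piece to the centroidal y-axis using Ī + A·d² with d = x − 12.487:
  web: d = -4.4874 mm → contributes +132 706 mm⁴
  top flange (beyond web): d = 23.013 mm → contributes +204 774 mm⁴
  bottom flange (beyond web): d = 23.013 mm → contributes +204 774 mm⁴
Total I = 542 254 mm⁴.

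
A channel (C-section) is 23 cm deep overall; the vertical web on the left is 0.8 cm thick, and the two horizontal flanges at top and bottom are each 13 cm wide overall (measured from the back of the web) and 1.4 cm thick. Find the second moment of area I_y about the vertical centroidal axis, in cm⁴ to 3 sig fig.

I_y ≈ 930 cm⁴

Split into non-overlapping primitives; take the origin at the lower-left of the bounding box.
Web: 0.8 × 23, A = 18.4 cm², x = 0.4 cm, Ī = 0.98133 cm⁴.
Top flange (beyond web): 12.2 × 1.4, A = 17.08 cm², x = 6.9 cm, Ī = 211.85 cm⁴.
Bottom flange (beyond web): 12.2 × 1.4, A = 17.08 cm², x = 6.9 cm, Ī = 211.85 cm⁴.
Centroid: x̄ = ΣA·x / ΣA = 4.6245 cm.
Transfer each piece to the vertical centroidal axis using Ī + A·d² with d = x − 4.6245:
  web: d = -4.2245 cm → contributes +329.36 cm⁴
  top flange (beyond web): d = 2.2755 cm → contributes +300.29 cm⁴
  bottom flange (beyond web): d = 2.2755 cm → contributes +300.29 cm⁴
Total I = 929.93 cm⁴.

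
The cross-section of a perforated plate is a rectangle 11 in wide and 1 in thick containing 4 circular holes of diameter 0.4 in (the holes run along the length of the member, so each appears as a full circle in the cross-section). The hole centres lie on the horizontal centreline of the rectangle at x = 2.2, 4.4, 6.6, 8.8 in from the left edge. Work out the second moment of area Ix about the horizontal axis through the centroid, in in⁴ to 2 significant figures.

Ix ≈ 0.91 in⁴

Split into non-overlapping primitives; take the origin at the lower-left of the bounding box.
Plate: 11 × 1, A = 11 in², y = 0.5 in, Ī = 0.9167 in⁴.
Hole 1 (subtracted): ⌀0.4, A = 0.1257 in², y = 0.5 in, Ī = 0.001257 in⁴.
Hole 2 (subtracted): ⌀0.4, A = 0.1257 in², y = 0.5 in, Ī = 0.001257 in⁴.
Hole 3 (subtracted): ⌀0.4, A = 0.1257 in², y = 0.5 in, Ī = 0.001257 in⁴.
Hole 4 (subtracted): ⌀0.4, A = 0.1257 in², y = 0.5 in, Ī = 0.001257 in⁴.
By symmetry the centroid is at mid-height, ȳ = 0.5 in.
All pieces are centred on the horizontal axis through the centroid, so I = ΣĪ (holes subtracted) = 0.9116 in⁴.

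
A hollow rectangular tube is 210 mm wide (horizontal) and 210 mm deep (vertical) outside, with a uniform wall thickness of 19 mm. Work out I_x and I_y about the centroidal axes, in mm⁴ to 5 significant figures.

I_x ≈ 8.9133 × 10⁷ mm⁴, I_y ≈ 8.9133 × 10⁷ mm⁴

Split into non-overlapping primitives; take the origin at the lower-left of the bounding box.
Outer rectangle: 210 × 210, A = 44 100 mm², y = 105 mm, Ī = 162 067 500 mm⁴.
Inner void (subtracted): 172 × 172, A = 29 584 mm², y = 105 mm, Ī = 72 934 421 mm⁴.
By symmetry the centroid is at mid-height, ȳ = 105 mm.
All pieces are centred on the centroidal x-axis, so I = ΣĪ (holes subtracted) = 89 133 079 mm⁴.
Repeating about the centroidal y-axis gives I_y = 89 133 079 mm⁴.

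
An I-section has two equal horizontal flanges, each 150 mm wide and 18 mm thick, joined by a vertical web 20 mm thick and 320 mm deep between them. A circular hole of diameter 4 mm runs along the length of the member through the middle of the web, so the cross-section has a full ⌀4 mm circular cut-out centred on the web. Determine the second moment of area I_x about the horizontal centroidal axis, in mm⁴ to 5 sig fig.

Decompose the section into non-overlapping parts with the origin at the bottom-left of its bounding rectangle.
Bottom flange: 150 × 18, A = 2 700 mm², y = 9 mm, Ī = 72 900 mm⁴.
Web: 20 × 320, A = 6 400 mm², y = 178 mm, Ī = 54 613 333 mm⁴.
Top flange: 150 × 18, A = 2 700 mm², y = 347 mm, Ī = 72 900 mm⁴.
Hole (subtracted): ⌀4, A = 12.56637 mm², y = 178 mm, Ī = 12.56637 mm⁴.
By symmetry the centroid is at mid-height, ȳ = 178 mm.
Transfer each piece to the horizontal centroidal axis using Ī + A·d² with d = y − 178:
  bottom flange: d = -169 mm → contributes +77 187 600 mm⁴
  web: d = 0 mm → contributes +54 613 333 mm⁴
  top flange: d = 169 mm → contributes +77 187 600 mm⁴
  hole: d = 0 mm → contributes −12.56637 mm⁴
Total I = 208 988 521 mm⁴.

I_x ≈ 2.0899 × 10⁸ mm⁴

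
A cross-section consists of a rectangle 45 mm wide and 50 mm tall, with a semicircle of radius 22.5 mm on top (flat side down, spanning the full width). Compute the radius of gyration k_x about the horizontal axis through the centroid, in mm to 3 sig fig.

k_x ≈ 19.8 mm

Break the section into simple shapes (no overlaps), measuring from the bottom-left corner of the bounding box.
Rectangular body: 45 × 50, A = 2 250 mm², y = 25 mm, Ī = 468 750 mm⁴.
Semicircular cap: semicircle r = 22.5, A = 795.22 mm², y = 59.549 mm, Ī = 28 130 mm⁴.
Centroid: ȳ = ΣA·y / ΣA = 34.022 mm.
Transfer each piece to the horizontal axis through the centroid using Ī + A·d² with d = y − 34.022:
  rectangular body: d = -9.0221 mm → contributes +651 895 mm⁴
  semicircular cap: d = 25.527 mm → contributes +546 323 mm⁴
Total I = 1 198 218 mm⁴.
Radius of gyration: k = √(I/A) = √(1 198 218 / 3045.2) = 19.836 mm.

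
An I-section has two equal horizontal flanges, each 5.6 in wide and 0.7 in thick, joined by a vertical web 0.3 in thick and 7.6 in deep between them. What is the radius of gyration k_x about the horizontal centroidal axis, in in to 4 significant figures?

k_x ≈ 3.802 in

Decompose the section into non-overlapping parts with the origin at the bottom-left of its bounding rectangle.
Bottom flange: 5.6 × 0.7, A = 3.92 in², y = 0.35 in, Ī = 0.160067 in⁴.
Web: 0.3 × 7.6, A = 2.28 in², y = 4.5 in, Ī = 10.9744 in⁴.
Top flange: 5.6 × 0.7, A = 3.92 in², y = 8.65 in, Ī = 0.160067 in⁴.
By symmetry the centroid is at mid-height, ȳ = 4.5 in.
Transfer each piece to the horizontal centroidal axis using Ī + A·d² with d = y − 4.5:
  bottom flange: d = -4.15 in → contributes +67.6723 in⁴
  web: d = 0 in → contributes +10.9744 in⁴
  top flange: d = 4.15 in → contributes +67.6723 in⁴
Total I = 146.319 in⁴.
Radius of gyration: k = √(I/A) = √(146.319 / 10.12) = 3.80242 in.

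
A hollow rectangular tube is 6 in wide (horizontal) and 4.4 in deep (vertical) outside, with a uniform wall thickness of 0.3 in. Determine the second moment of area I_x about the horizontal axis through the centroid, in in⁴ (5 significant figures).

I_x ≈ 17.900 in⁴

Treat the section as a set of non-overlapping primitives; coordinates are from the bounding-box lower-left.
Outer rectangle: 6 × 4.4, A = 26.4 in², y = 2.2 in, Ī = 42.592 in⁴.
Inner void (subtracted): 5.4 × 3.8, A = 20.52 in², y = 2.2 in, Ī = 24.6924 in⁴.
By symmetry the centroid is at mid-height, ȳ = 2.2 in.
All pieces are centred on the horizontal axis through the centroid, so I = ΣĪ (holes subtracted) = 17.8996 in⁴.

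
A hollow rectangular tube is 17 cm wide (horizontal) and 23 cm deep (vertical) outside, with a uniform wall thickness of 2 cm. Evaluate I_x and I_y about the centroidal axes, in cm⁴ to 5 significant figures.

I_x ≈ 9806.0 cm⁴, I_y ≈ 5938.0 cm⁴

Decompose the section into non-overlapping parts with the origin at the bottom-left of its bounding rectangle.
Outer rectangle: 17 × 23, A = 391 cm², y = 11.5 cm, Ī = 17236.58 cm⁴.
Inner void (subtracted): 13 × 19, A = 247 cm², y = 11.5 cm, Ī = 7430.583 cm⁴.
By symmetry the centroid is at mid-height, ȳ = 11.5 cm.
All pieces are centred on the centroidal x-axis, so I = ΣĪ (holes subtracted) = 9 806 cm⁴.
Repeating about the centroidal y-axis gives I_y = 5 938 cm⁴.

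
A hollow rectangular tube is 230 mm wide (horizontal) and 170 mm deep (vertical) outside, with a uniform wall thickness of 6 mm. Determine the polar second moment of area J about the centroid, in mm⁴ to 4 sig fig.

Treat the section as a set of non-overlapping primitives; coordinates are from the bounding-box lower-left.
Outer rectangle: 230 × 170, A = 39 100 mm², y = 85 mm, Ī = 94 165 833 mm⁴.
Inner void (subtracted): 218 × 158, A = 34 444 mm², y = 85 mm, Ī = 71 655 001 mm⁴.
By symmetry the centroid is at mid-height, ȳ = 85 mm.
All pieces are centred on the centroidal x-axis, so I = ΣĪ (holes subtracted) = 22 510 832 mm⁴.
Repeating about the centroidal y-axis gives I_y = 35 956 112 mm⁴.
Polar second moment: J = I_x + I_y = 58 466 944 mm⁴.

J ≈ 5.847 × 10⁷ mm⁴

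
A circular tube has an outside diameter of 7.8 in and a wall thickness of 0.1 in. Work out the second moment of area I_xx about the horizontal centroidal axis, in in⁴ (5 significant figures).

I_xx ≈ 17.931 in⁴

Treat the section as a set of non-overlapping primitives; coordinates are from the bounding-box lower-left.
Outer circle: ⌀7.8, A = 47.78362 in², y = 3.9 in, Ī = 181.6972 in⁴.
Bore (subtracted): ⌀7.6, A = 45.3646 in², y = 3.9 in, Ī = 163.7662 in⁴.
By symmetry the centroid is at mid-height, ȳ = 3.9 in.
All pieces are centred on the horizontal centroidal axis, so I = ΣĪ (holes subtracted) = 17.93103 in⁴.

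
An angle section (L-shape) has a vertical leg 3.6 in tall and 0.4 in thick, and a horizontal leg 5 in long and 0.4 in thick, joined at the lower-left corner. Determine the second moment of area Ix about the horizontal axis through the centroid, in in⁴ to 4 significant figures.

Split into non-overlapping primitives; take the origin at the lower-left of the bounding box.
Vertical leg: 0.4 × 3.6, A = 1.44 in², y = 1.8 in, Ī = 1.5552 in⁴.
Horizontal leg (remainder): 4.6 × 0.4, A = 1.84 in², y = 0.2 in, Ī = 0.0245333 in⁴.
Centroid: ȳ = ΣA·y / ΣA = 0.902439 in.
Transfer each piece to the horizontal axis through the centroid using Ī + A·d² with d = y − 0.902439:
  vertical leg: d = 0.897561 in → contributes +2.71529 in⁴
  horizontal leg (remainder): d = -0.702439 in → contributes +0.932427 in⁴
Total I = 3.64771 in⁴.

Ix ≈ 3.648 in⁴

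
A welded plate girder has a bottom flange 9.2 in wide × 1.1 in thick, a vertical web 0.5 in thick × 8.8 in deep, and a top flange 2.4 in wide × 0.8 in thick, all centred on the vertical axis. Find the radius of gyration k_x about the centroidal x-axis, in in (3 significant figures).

Split into non-overlapping primitives; take the origin at the lower-left of the bounding box.
Bottom plate: 9.2 × 1.1, A = 10.12 in², y = 0.55 in, Ī = 1.0204 in⁴.
Web plate: 0.5 × 8.8, A = 4.4 in², y = 5.5 in, Ī = 28.395 in⁴.
Top plate: 2.4 × 0.8, A = 1.92 in², y = 10.3 in, Ī = 0.1024 in⁴.
Centroid: ȳ = ΣA·y / ΣA = 3.0135 in.
Transfer each piece to the centroidal x-axis using Ī + A·d² with d = y − 3.0135:
  bottom plate: d = -2.4635 in → contributes +62.437 in⁴
  web plate: d = 2.4865 in → contributes +55.598 in⁴
  top plate: d = 7.2865 in → contributes +102.04 in⁴
Total I = 220.08 in⁴.
Radius of gyration: k = √(I/A) = √(220.08 / 16.44) = 3.6588 in.

k_x ≈ 3.66 in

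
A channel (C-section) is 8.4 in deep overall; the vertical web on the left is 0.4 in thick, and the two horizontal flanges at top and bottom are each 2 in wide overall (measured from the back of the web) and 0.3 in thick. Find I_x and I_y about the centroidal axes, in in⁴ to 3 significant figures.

Break the section into simple shapes (no overlaps), measuring from the bottom-left corner of the bounding box.
Web: 0.4 × 8.4, A = 3.36 in², y = 4.2 in, Ī = 19.757 in⁴.
Top flange (beyond web): 1.6 × 0.3, A = 0.48 in², y = 8.25 in, Ī = 0.0036 in⁴.
Bottom flange (beyond web): 1.6 × 0.3, A = 0.48 in², y = 0.15 in, Ī = 0.0036 in⁴.
By symmetry the centroid is at mid-height, ȳ = 4.2 in.
Transfer each piece to the centroidal x-axis using Ī + A·d² with d = y − 4.2:
  web: d = 0 in → contributes +19.757 in⁴
  top flange (beyond web): d = 4.05 in → contributes +7.8768 in⁴
  bottom flange (beyond web): d = -4.05 in → contributes +7.8768 in⁴
Total I = 35.51 in⁴.
For the y-axis: x̄ = 0.42222 in.
Repeating about the centroidal y-axis gives I_y = 0.99627 in⁴.

I_x ≈ 35.5 in⁴, I_y ≈ 0.996 in⁴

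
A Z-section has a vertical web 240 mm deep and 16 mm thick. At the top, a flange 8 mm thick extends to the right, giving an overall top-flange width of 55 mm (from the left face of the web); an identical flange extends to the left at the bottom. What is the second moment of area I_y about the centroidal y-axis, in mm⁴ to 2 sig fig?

I_y ≈ 6.3 × 10⁵ mm⁴

Break the section into simple shapes (no overlaps), measuring from the bottom-left corner of the bounding box.
Web: 16 × 240, A = 3 840 mm², x = 47 mm, Ī = 81 920 mm⁴.
Top flange (beyond web): 39 × 8, A = 312 mm², x = 74.5 mm, Ī = 39 546 mm⁴.
Bottom flange (beyond web): 39 × 8, A = 312 mm², x = 19.5 mm, Ī = 39 546 mm⁴.
Centroid: x̄ = ΣA·x / ΣA = 47 mm.
Transfer each piece to the centroidal y-axis using Ī + A·d² with d = x − 47:
  web: d = 0 mm → contributes +81 920 mm⁴
  top flange (beyond web): d = 27.5 mm → contributes +275 496 mm⁴
  bottom flange (beyond web): d = -27.5 mm → contributes +275 496 mm⁴
Total I = 632 912 mm⁴.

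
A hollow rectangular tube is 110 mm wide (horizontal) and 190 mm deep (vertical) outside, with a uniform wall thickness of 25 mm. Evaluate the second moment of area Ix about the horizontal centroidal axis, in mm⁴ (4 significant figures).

Split into non-overlapping primitives; take the origin at the lower-left of the bounding box.
Outer rectangle: 110 × 190, A = 20 900 mm², y = 95 mm, Ī = 62 874 167 mm⁴.
Inner void (subtracted): 60 × 140, A = 8 400 mm², y = 95 mm, Ī = 13 720 000 mm⁴.
By symmetry the centroid is at mid-height, ȳ = 95 mm.
All pieces are centred on the horizontal centroidal axis, so I = ΣĪ (holes subtracted) = 49 154 167 mm⁴.

Ix ≈ 4.915 × 10⁷ mm⁴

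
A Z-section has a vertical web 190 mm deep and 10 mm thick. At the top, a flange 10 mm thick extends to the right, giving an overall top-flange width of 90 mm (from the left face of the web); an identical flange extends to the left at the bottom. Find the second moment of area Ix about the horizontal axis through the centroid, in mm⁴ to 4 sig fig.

Split into non-overlapping primitives; take the origin at the lower-left of the bounding box.
Web: 10 × 190, A = 1 900 mm², y = 95 mm, Ī = 5 715 833 mm⁴.
Top flange (beyond web): 80 × 10, A = 800 mm², y = 185 mm, Ī = 6666.67 mm⁴.
Bottom flange (beyond web): 80 × 10, A = 800 mm², y = 5 mm, Ī = 6666.67 mm⁴.
Centroid: ȳ = ΣA·y / ΣA = 95 mm.
Transfer each piece to the horizontal axis through the centroid using Ī + A·d² with d = y − 95:
  web: d = 0 mm → contributes +5 715 833 mm⁴
  top flange (beyond web): d = 90 mm → contributes +6 486 667 mm⁴
  bottom flange (beyond web): d = -90 mm → contributes +6 486 667 mm⁴
Total I = 18 689 167 mm⁴.

Ix ≈ 1.869 × 10⁷ mm⁴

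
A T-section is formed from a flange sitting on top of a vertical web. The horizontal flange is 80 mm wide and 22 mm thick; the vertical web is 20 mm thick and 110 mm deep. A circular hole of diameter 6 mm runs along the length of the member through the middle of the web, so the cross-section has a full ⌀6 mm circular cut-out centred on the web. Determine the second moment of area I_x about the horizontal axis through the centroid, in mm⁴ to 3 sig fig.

Treat the section as a set of non-overlapping primitives; coordinates are from the bounding-box lower-left.
Flange: 80 × 22, A = 1 760 mm², y = 121 mm, Ī = 70 987 mm⁴.
Web: 20 × 110, A = 2 200 mm², y = 55 mm, Ī = 2 218 333 mm⁴.
Hole (subtracted): ⌀6, A = 28.274 mm², y = 55 mm, Ī = 63.617 mm⁴.
Centroid: ȳ = ΣA·y / ΣA = 84.544 mm.
Transfer each piece to the horizontal axis through the centroid using Ī + A·d² with d = y − 84.544:
  flange: d = 36.456 mm → contributes +2 410 061 mm⁴
  web: d = -29.544 mm → contributes +4 138 635 mm⁴
  hole: d = -29.544 mm → contributes −24 743 mm⁴
Total I = 6 523 953 mm⁴.

I_x ≈ 6.52 × 10⁶ mm⁴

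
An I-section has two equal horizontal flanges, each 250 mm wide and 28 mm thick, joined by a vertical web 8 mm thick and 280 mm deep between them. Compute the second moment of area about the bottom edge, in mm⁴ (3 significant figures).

I_base ≈ 8.06 × 10⁸ mm⁴

Break the section into simple shapes (no overlaps), measuring from the bottom-left corner of the bounding box.
Bottom flange: 250 × 28, A = 7 000 mm², y = 14 mm, Ī = 457 333 mm⁴.
Web: 8 × 280, A = 2 240 mm², y = 168 mm, Ī = 14 634 667 mm⁴.
Top flange: 250 × 28, A = 7 000 mm², y = 322 mm, Ī = 457 333 mm⁴.
Transfer each piece to the bottom edge using Ī + A·d² with d = y − 0:
  bottom flange: d = 14 mm → contributes +1 829 333 mm⁴
  web: d = 168 mm → contributes +77 856 427 mm⁴
  top flange: d = 322 mm → contributes +726 245 333 mm⁴
Total I = 805 931 093 mm⁴.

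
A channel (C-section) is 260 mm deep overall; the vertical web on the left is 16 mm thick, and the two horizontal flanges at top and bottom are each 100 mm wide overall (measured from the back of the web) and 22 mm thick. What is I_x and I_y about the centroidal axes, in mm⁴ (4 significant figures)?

I_x ≈ 7.592 × 10⁷ mm⁴, I_y ≈ 7.155 × 10⁶ mm⁴

Treat the section as a set of non-overlapping primitives; coordinates are from the bounding-box lower-left.
Web: 16 × 260, A = 4 160 mm², y = 130 mm, Ī = 23 434 667 mm⁴.
Top flange (beyond web): 84 × 22, A = 1 848 mm², y = 249 mm, Ī = 74 536 mm⁴.
Bottom flange (beyond web): 84 × 22, A = 1 848 mm², y = 11 mm, Ī = 74 536 mm⁴.
By symmetry the centroid is at mid-height, ȳ = 130 mm.
Transfer each piece to the centroidal x-axis using Ī + A·d² with d = y − 130:
  web: d = 0 mm → contributes +23 434 667 mm⁴
  top flange (beyond web): d = 119 mm → contributes +26 244 064 mm⁴
  bottom flange (beyond web): d = -119 mm → contributes +26 244 064 mm⁴
Total I = 75 922 795 mm⁴.
For the y-axis: x̄ = 31.5234 mm.
Repeating about the centroidal y-axis gives I_y = 7 154 866 mm⁴.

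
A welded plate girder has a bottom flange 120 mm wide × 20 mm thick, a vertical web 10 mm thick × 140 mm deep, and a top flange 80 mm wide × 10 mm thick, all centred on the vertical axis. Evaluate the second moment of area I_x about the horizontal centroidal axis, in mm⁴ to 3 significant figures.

Break the section into simple shapes (no overlaps), measuring from the bottom-left corner of the bounding box.
Bottom plate: 120 × 20, A = 2 400 mm², y = 10 mm, Ī = 80 000 mm⁴.
Web plate: 10 × 140, A = 1 400 mm², y = 90 mm, Ī = 2 286 667 mm⁴.
Top plate: 80 × 10, A = 800 mm², y = 165 mm, Ī = 6666.7 mm⁴.
Centroid: ȳ = ΣA·y / ΣA = 61.304 mm.
Transfer each piece to the horizontal centroidal axis using Ī + A·d² with d = y − 61.304:
  bottom plate: d = -51.304 mm → contributes +6 397 127 mm⁴
  web plate: d = 28.696 mm → contributes +3 439 483 mm⁴
  top plate: d = 103.7 mm → contributes +8 608 897 mm⁴
Total I = 18 445 507 mm⁴.

I_x ≈ 1.84 × 10⁷ mm⁴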